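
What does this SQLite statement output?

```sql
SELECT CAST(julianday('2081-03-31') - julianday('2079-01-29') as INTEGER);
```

792

2 days remain in January 2079 after the 29th (31 − 29).
Full months from February 2079 through February 2081 contribute their day counts.
Then 31 days into March 2081.
Total: 2 + 28 + 31 + 30 + 31 + 30 + 31 + 31 + 30 + 31 + 30 + 31 + 31 + 29 + 31 + 30 + 31 + 30 + 31 + 31 + 30 + 31 + 30 + 31 + 31 + 28 + 31 = 792.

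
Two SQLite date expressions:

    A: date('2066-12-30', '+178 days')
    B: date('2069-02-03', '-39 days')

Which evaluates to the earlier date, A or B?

A = 2067-06-26.
B = 2068-12-26.
A is earlier.

A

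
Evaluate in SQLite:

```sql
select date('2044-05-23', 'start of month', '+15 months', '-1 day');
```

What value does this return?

2045-07-31

`start of month` rewinds 2044-05-23 to 2044-05-01.
Adding +15 months to 2044-05-01 gives 2045-08-01.
Going back 1 day from 2045-08-01 reaches 2045-07-31 (last day of July, 31 days).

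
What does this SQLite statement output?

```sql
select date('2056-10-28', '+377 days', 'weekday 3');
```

2057-11-14

Applying '+377 days' to 2056-10-28: counting 377 days forward gives 2057-11-09.
`weekday 3` advances to the next Wednesday; 2057-11-09 is a Friday, so it moves forward to 2057-11-14.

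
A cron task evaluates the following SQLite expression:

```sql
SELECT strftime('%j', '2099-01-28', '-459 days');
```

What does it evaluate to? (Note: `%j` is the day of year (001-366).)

First apply '-459 days': 2099-01-28 → 2097-10-26.
Day-of-year for 2097-10-26: days since 2097-01-01 inclusive = 299, zero-padded to 299.

299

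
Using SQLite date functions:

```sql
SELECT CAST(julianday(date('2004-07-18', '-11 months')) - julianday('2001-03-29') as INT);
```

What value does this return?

872

Adding -11 months to 2004-07-18 gives 2003-08-18.
2 days remain in March 2001 after the 29th (31 − 29).
Full months from April 2001 through July 2003 contribute their day counts.
Then 18 days into August 2003.
Total: 2 + 30 + 31 + 30 + 31 + 31 + 30 + 31 + 30 + 31 + 31 + 28 + 31 + 30 + 31 + 30 + 31 + 31 + 30 + 31 + 30 + 31 + 31 + 28 + 31 + 30 + 31 + 30 + 31 + 18 = 872.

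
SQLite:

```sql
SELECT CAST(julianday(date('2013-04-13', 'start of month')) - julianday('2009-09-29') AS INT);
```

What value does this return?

1280

`start of month` rewinds 2013-04-13 to 2013-04-01.
1 day remains in September 2009 after the 29th (30 − 29).
Full months from October 2009 through March 2013 contribute their day counts.
Then 1 day into April 2013.
Total: 1 + 31 + 30 + 31 + 31 + 28 + 31 + 30 + 31 + 30 + 31 + 31 + 30 + 31 + 30 + 31 + 31 + 28 + 31 + 30 + 31 + 30 + 31 + 31 + 30 + 31 + 30 + 31 + 31 + 29 + 31 + 30 + 31 + 30 + 31 + 31 + 30 + 31 + 30 + 31 + 31 + 28 + 31 + 1 = 1280.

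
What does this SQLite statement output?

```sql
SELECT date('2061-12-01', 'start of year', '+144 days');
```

2061-05-25

`start of year` rewinds 2061-12-01 to 2061-01-01.
Applying '+144 days' to 2061-01-01: counting 144 days forward gives 2061-05-25.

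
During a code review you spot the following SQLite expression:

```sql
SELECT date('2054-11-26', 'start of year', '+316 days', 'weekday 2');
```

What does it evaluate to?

2054-11-17

`start of year` rewinds 2054-11-26 to 2054-01-01.
Applying '+316 days' to 2054-01-01: counting 316 days forward gives 2054-11-13.
`weekday 2` advances to the next Tuesday; 2054-11-13 is a Friday, so it moves forward to 2054-11-17.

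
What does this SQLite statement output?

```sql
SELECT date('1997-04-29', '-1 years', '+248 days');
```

1997-01-02

Adding -1 year to 1997-04-29 gives 1996-04-29.
Applying '+248 days' to 1996-04-29: counting 248 days forward gives 1997-01-02.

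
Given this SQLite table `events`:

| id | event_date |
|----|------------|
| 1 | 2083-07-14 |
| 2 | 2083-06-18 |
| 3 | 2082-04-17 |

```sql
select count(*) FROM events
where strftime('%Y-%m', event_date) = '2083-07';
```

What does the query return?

Rows with year-month 2083-07: 2083-07-14 → 1.

1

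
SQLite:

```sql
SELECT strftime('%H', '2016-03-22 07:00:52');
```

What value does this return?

07

`%H` extracts the 2-digit hour (00-23): 07.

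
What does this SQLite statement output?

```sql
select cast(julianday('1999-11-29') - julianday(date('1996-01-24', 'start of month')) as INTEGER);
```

1428

`start of month` rewinds 1996-01-24 to 1996-01-01.
30 days remain in January 1996 after the 1st (31 − 1).
Full months from February 1996 through October 1999 contribute their day counts.
Then 29 days into November 1999.
Total: 30 + 29 + 31 + 30 + 31 + 30 + 31 + 31 + 30 + 31 + 30 + 31 + 31 + 28 + 31 + 30 + 31 + 30 + 31 + 31 + 30 + 31 + 30 + 31 + 31 + 28 + 31 + 30 + 31 + 30 + 31 + 31 + 30 + 31 + 30 + 31 + 31 + 28 + 31 + 30 + 31 + 30 + 31 + 31 + 30 + 31 + 29 = 1428.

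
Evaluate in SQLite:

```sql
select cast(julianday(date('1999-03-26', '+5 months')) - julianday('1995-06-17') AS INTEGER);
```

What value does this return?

Adding +5 months to 1999-03-26 gives 1999-08-26.
13 days remain in June 1995 after the 17th (30 − 17).
Full months from July 1995 through July 1999 contribute their day counts.
Then 26 days into August 1999.
Total: 13 + 31 + 31 + 30 + 31 + 30 + 31 + 31 + 29 + 31 + 30 + 31 + 30 + 31 + 31 + 30 + 31 + 30 + 31 + 31 + 28 + 31 + 30 + 31 + 30 + 31 + 31 + 30 + 31 + 30 + 31 + 31 + 28 + 31 + 30 + 31 + 30 + 31 + 31 + 30 + 31 + 30 + 31 + 31 + 28 + 31 + 30 + 31 + 30 + 31 + 26 = 1531.

1531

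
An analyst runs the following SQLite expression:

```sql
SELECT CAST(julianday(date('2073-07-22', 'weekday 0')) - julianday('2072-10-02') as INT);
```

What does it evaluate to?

294

`weekday 0` advances to the next Sunday; 2073-07-22 is a Saturday, so it moves forward to 2073-07-23.
29 days remain in October 2072 after the 2nd (31 − 2).
Full months from November 2072 through June 2073 contribute their day counts.
Then 23 days into July 2073.
Total: 29 + 30 + 31 + 31 + 28 + 31 + 30 + 31 + 30 + 23 = 294.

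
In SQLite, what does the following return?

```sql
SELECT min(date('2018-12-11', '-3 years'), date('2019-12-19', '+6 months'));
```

2015-12-11

date('2018-12-11', '-3 years') → 2015-12-11.
date('2019-12-19', '+6 months') → 2020-06-19.
Earlier of the two is 2015-12-11.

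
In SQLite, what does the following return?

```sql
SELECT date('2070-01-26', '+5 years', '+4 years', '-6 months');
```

Adding +5 years to 2070-01-26 gives 2075-01-26.
Adding +4 years to 2075-01-26 gives 2079-01-26.
Adding -6 months to 2079-01-26 gives 2078-07-26.

2078-07-26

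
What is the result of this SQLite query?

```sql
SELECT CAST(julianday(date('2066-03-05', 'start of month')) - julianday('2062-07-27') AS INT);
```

`start of month` rewinds 2066-03-05 to 2066-03-01.
4 days remain in July 2062 after the 27th (31 − 27).
Full months from August 2062 through February 2066 contribute their day counts.
Then 1 day into March 2066.
Total: 4 + 31 + 30 + 31 + 30 + 31 + 31 + 28 + 31 + 30 + 31 + 30 + 31 + 31 + 30 + 31 + 30 + 31 + 31 + 29 + 31 + 30 + 31 + 30 + 31 + 31 + 30 + 31 + 30 + 31 + 31 + 28 + 31 + 30 + 31 + 30 + 31 + 31 + 30 + 31 + 30 + 31 + 31 + 28 + 1 = 1313.

1313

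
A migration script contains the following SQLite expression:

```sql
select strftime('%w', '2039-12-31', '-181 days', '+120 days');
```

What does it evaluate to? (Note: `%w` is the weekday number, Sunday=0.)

First apply '-181 days', '+120 days': 2039-12-31 → 2039-10-31.
2039-10-31 is a Monday; with Sunday=0 that is 1.

1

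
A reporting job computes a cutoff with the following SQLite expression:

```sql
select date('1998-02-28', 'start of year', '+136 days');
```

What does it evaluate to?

1998-05-17

`start of year` rewinds 1998-02-28 to 1998-01-01.
Applying '+136 days' to 1998-01-01: counting 136 days forward gives 1998-05-17.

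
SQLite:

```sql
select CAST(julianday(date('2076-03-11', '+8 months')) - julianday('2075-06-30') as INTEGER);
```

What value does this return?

500

Adding +8 months to 2076-03-11 gives 2076-11-11.
0 days remain in June 2075 after the 30th (30 − 30).
Full months from July 2075 through October 2076 contribute their day counts.
Then 11 days into November 2076.
Total: 0 + 31 + 31 + 30 + 31 + 30 + 31 + 31 + 29 + 31 + 30 + 31 + 30 + 31 + 31 + 30 + 31 + 11 = 500.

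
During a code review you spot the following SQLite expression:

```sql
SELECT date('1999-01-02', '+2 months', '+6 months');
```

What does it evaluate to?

Adding +2 months to 1999-01-02 gives 1999-03-02.
Adding +6 months to 1999-03-02 gives 1999-09-02.

1999-09-02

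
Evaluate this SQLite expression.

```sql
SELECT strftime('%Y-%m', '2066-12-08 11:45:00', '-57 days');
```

2066-10

First apply '-57 days': 2066-12-08 11:45:00 → 2066-10-12 11:45:00.
`%Y-%m` extracts the year-month: 2066-10.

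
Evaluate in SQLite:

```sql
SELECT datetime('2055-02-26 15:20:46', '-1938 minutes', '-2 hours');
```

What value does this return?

2055-02-25 05:02:46

1938 minutes = 32h 18m; -1938 minutes from 2055-02-26 15:20:46 is 2055-02-25 07:02:46 (crosses midnight).
-2 hours from 2055-02-25 07:02:46 is 2055-02-25 05:02:46.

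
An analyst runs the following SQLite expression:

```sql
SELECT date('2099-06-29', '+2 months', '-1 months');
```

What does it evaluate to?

2099-07-29

Adding +2 months to 2099-06-29 gives 2099-08-29.
Adding -1 month to 2099-08-29 gives 2099-07-29.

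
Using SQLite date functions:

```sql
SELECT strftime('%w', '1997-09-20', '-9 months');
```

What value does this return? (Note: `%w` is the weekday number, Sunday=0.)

First apply '-9 months': 1997-09-20 → 1996-12-20.
1996-12-20 is a Friday; with Sunday=0 that is 5.

5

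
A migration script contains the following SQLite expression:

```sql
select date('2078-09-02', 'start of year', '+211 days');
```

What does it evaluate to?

`start of year` rewinds 2078-09-02 to 2078-01-01.
Applying '+211 days' to 2078-01-01: counting 211 days forward gives 2078-07-31.

2078-07-31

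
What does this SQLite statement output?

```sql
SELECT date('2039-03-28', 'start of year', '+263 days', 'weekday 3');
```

2039-09-21

`start of year` rewinds 2039-03-28 to 2039-01-01.
Applying '+263 days' to 2039-01-01: counting 263 days forward gives 2039-09-21.
`weekday 3` advances to the next Wednesday; 2039-09-21 is already a Wednesday, so it stays at 2039-09-21.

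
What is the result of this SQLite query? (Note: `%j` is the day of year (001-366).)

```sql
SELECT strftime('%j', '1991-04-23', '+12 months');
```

First apply '+12 months': 1991-04-23 → 1992-04-23.
Day-of-year for 1992-04-23: days since 1992-01-01 inclusive = 114, zero-padded to 114.

114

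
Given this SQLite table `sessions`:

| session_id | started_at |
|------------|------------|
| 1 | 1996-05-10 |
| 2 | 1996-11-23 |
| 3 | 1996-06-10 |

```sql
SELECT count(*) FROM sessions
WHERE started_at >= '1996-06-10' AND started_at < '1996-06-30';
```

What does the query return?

1

Rows in [1996-06-10, 1996-06-30): 1996-06-10 → 1 row.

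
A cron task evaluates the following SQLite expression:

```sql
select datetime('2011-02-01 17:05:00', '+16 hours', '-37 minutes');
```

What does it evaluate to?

+16 hours from 2011-02-01 17:05:00 is 2011-02-02 09:05:00 (crosses midnight).
-37 minutes from 2011-02-02 09:05:00 is 2011-02-02 08:28:00.

2011-02-02 08:28:00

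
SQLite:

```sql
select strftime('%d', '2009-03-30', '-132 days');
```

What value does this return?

18

First apply '-132 days': 2009-03-30 → 2008-11-18.
`%d` extracts the 2-digit day of month: 18.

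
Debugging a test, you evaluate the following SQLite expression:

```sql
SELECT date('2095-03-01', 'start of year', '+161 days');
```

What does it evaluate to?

`start of year` rewinds 2095-03-01 to 2095-01-01.
Applying '+161 days' to 2095-01-01: counting 161 days forward gives 2095-06-11.

2095-06-11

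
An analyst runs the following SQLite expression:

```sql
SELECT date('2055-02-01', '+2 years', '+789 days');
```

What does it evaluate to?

2059-04-01

Adding +2 years to 2055-02-01 gives 2057-02-01.
Applying '+789 days' to 2057-02-01: counting 789 days forward gives 2059-04-01.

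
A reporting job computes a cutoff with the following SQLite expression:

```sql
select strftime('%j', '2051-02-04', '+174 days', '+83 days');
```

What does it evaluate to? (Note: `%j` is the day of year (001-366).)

First apply '+174 days', '+83 days': 2051-02-04 → 2051-10-19.
Day-of-year for 2051-10-19: days since 2051-01-01 inclusive = 292, zero-padded to 292.

292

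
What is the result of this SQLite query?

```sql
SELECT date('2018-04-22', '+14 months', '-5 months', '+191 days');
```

2019-08-01

Adding +14 months to 2018-04-22 gives 2019-06-22.
Adding -5 months to 2019-06-22 gives 2019-01-22.
Applying '+191 days' to 2019-01-22: counting 191 days forward gives 2019-08-01.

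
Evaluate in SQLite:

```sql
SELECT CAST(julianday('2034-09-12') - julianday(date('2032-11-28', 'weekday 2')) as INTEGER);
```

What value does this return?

651

`weekday 2` advances to the next Tuesday; 2032-11-28 is a Sunday, so it moves forward to 2032-11-30.
0 days remain in November 2032 after the 30th (30 − 30).
Full months from December 2032 through August 2034 contribute their day counts.
Then 12 days into September 2034.
Total: 0 + 31 + 31 + 28 + 31 + 30 + 31 + 30 + 31 + 31 + 30 + 31 + 30 + 31 + 31 + 28 + 31 + 30 + 31 + 30 + 31 + 31 + 12 = 651.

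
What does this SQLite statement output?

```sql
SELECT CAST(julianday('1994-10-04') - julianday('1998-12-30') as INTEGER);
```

27 days remain in October 1994 after the 4th (31 − 4).
Full months from November 1994 through November 1998 contribute their day counts.
Then 30 days into December 1998.
Total: 27 + 30 + 31 + 31 + 28 + 31 + 30 + 31 + 30 + 31 + 31 + 30 + 31 + 30 + 31 + 31 + 29 + 31 + 30 + 31 + 30 + 31 + 31 + 30 + 31 + 30 + 31 + 31 + 28 + 31 + 30 + 31 + 30 + 31 + 31 + 30 + 31 + 30 + 31 + 31 + 28 + 31 + 30 + 31 + 30 + 31 + 31 + 30 + 31 + 30 + 30 = 1548.
The subtraction is earlier − later, so the result is −1548 → -1548.

-1548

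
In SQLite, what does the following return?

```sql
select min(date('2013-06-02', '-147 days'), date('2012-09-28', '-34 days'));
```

2012-08-25

date('2013-06-02', '-147 days') → 2013-01-06.
date('2012-09-28', '-34 days') → 2012-08-25.
Earlier of the two is 2012-08-25.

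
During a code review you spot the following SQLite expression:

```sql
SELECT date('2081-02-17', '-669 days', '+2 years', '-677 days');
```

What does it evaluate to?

Applying '-669 days' to 2081-02-17: counting 669 days back gives 2079-04-20.
Adding +2 years to 2079-04-20 gives 2081-04-20.
Applying '-677 days' to 2081-04-20: counting 677 days back gives 2079-06-13.

2079-06-13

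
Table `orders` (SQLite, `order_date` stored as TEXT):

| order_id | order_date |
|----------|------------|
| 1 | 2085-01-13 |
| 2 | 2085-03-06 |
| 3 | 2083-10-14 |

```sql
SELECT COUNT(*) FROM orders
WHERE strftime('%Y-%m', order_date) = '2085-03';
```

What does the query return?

Rows with year-month 2085-03: 2085-03-06 → 1.

1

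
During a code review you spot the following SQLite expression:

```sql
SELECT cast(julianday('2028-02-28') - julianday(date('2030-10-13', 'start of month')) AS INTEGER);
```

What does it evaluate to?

`start of month` rewinds 2030-10-13 to 2030-10-01.
1 day remains in February 2028 after the 28th (29 − 28).
Full months from March 2028 through September 2030 contribute their day counts.
Then 1 day into October 2030.
Total: 1 + 31 + 30 + 31 + 30 + 31 + 31 + 30 + 31 + 30 + 31 + 31 + 28 + 31 + 30 + 31 + 30 + 31 + 31 + 30 + 31 + 30 + 31 + 31 + 28 + 31 + 30 + 31 + 30 + 31 + 31 + 30 + 1 = 946.
The subtraction is earlier − later, so the result is −946 → -946.

-946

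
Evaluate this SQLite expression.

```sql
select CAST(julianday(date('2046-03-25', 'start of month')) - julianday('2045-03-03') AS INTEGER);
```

`start of month` rewinds 2046-03-25 to 2046-03-01.
28 days remain in March 2045 after the 3rd (31 − 3).
Full months from April 2045 through February 2046 contribute their day counts.
Then 1 day into March 2046.
Total: 28 + 30 + 31 + 30 + 31 + 31 + 30 + 31 + 30 + 31 + 31 + 28 + 1 = 363.

363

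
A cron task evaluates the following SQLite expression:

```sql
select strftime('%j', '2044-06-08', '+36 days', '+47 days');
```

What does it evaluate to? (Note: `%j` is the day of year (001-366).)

243

First apply '+36 days', '+47 days': 2044-06-08 → 2044-08-30.
Day-of-year for 2044-08-30: days since 2044-01-01 inclusive = 243, zero-padded to 243.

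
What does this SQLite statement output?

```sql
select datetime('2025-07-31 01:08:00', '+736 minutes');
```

736 minutes = 12h 16m; +736 minutes from 2025-07-31 01:08:00 is 2025-07-31 13:24:00.

2025-07-31 13:24:00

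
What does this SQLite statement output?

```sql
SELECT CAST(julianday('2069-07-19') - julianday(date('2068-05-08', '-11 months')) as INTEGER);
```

772

Adding -11 months to 2068-05-08 gives 2067-06-08.
22 days remain in June 2067 after the 8th (30 − 8).
Full months from July 2067 through June 2069 contribute their day counts.
Then 19 days into July 2069.
Total: 22 + 31 + 31 + 30 + 31 + 30 + 31 + 31 + 29 + 31 + 30 + 31 + 30 + 31 + 31 + 30 + 31 + 30 + 31 + 31 + 28 + 31 + 30 + 31 + 30 + 19 = 772.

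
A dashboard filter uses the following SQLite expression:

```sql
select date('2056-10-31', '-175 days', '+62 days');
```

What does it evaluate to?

Applying '-175 days' to 2056-10-31: counting 175 days back gives 2056-05-09.
Applying '+62 days' to 2056-05-09: counting 62 days forward gives 2056-07-10.

2056-07-10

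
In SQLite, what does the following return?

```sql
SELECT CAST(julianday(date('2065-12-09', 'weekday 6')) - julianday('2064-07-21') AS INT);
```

`weekday 6` advances to the next Saturday; 2065-12-09 is a Wednesday, so it moves forward to 2065-12-12.
10 days remain in July 2064 after the 21st (31 − 21).
Full months from August 2064 through November 2065 contribute their day counts.
Then 12 days into December 2065.
Total: 10 + 31 + 30 + 31 + 30 + 31 + 31 + 28 + 31 + 30 + 31 + 30 + 31 + 31 + 30 + 31 + 30 + 12 = 509.

509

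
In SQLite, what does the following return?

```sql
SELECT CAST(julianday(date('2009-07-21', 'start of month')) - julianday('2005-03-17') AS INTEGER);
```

`start of month` rewinds 2009-07-21 to 2009-07-01.
14 days remain in March 2005 after the 17th (31 − 17).
Full months from April 2005 through June 2009 contribute their day counts.
Then 1 day into July 2009.
Total: 14 + 30 + 31 + 30 + 31 + 31 + 30 + 31 + 30 + 31 + 31 + 28 + 31 + 30 + 31 + 30 + 31 + 31 + 30 + 31 + 30 + 31 + 31 + 28 + 31 + 30 + 31 + 30 + 31 + 31 + 30 + 31 + 30 + 31 + 31 + 29 + 31 + 30 + 31 + 30 + 31 + 31 + 30 + 31 + 30 + 31 + 31 + 28 + 31 + 30 + 31 + 30 + 1 = 1567.

1567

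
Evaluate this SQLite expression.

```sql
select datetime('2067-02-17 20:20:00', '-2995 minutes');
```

2067-02-15 18:25:00

2995 minutes = 49h 55m; -2995 minutes from 2067-02-17 20:20:00 is 2067-02-15 18:25:00 (crosses midnight).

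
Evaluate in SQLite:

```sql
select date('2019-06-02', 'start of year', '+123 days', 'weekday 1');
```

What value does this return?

`start of year` rewinds 2019-06-02 to 2019-01-01.
Applying '+123 days' to 2019-01-01: counting 123 days forward gives 2019-05-04.
`weekday 1` advances to the next Monday; 2019-05-04 is a Saturday, so it moves forward to 2019-05-06.

2019-05-06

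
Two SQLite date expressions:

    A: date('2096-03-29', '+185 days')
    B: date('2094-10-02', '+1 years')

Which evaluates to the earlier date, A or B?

A = 2096-09-30.
B = 2095-10-02.
B is earlier.

B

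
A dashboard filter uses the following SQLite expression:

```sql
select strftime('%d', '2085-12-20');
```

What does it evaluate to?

20

`%d` extracts the 2-digit day of month: 20.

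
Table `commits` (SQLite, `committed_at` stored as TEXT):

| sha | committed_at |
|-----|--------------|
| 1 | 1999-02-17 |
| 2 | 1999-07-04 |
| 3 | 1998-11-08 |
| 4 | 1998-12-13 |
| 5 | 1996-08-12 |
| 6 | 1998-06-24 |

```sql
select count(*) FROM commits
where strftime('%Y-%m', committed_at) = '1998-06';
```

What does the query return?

1

Rows with year-month 1998-06: 1998-06-24 → 1.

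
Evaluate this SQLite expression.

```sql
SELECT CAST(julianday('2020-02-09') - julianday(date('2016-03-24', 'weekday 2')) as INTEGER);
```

`weekday 2` advances to the next Tuesday; 2016-03-24 is a Thursday, so it moves forward to 2016-03-29.
2 days remain in March 2016 after the 29th (31 − 29).
Full months from April 2016 through January 2020 contribute their day counts.
Then 9 days into February 2020.
Total: 2 + 30 + 31 + 30 + 31 + 31 + 30 + 31 + 30 + 31 + 31 + 28 + 31 + 30 + 31 + 30 + 31 + 31 + 30 + 31 + 30 + 31 + 31 + 28 + 31 + 30 + 31 + 30 + 31 + 31 + 30 + 31 + 30 + 31 + 31 + 28 + 31 + 30 + 31 + 30 + 31 + 31 + 30 + 31 + 30 + 31 + 31 + 9 = 1412.

1412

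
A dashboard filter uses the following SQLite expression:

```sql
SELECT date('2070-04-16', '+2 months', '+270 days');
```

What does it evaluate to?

2071-03-13

Adding +2 months to 2070-04-16 gives 2070-06-16.
Applying '+270 days' to 2070-06-16: counting 270 days forward gives 2071-03-13.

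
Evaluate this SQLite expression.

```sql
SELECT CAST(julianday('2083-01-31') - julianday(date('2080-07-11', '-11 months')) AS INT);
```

1269

Adding -11 months to 2080-07-11 gives 2079-08-11.
20 days remain in August 2079 after the 11th (31 − 11).
Full months from September 2079 through December 2082 contribute their day counts.
Then 31 days into January 2083.
Total: 20 + 30 + 31 + 30 + 31 + 31 + 29 + 31 + 30 + 31 + 30 + 31 + 31 + 30 + 31 + 30 + 31 + 31 + 28 + 31 + 30 + 31 + 30 + 31 + 31 + 30 + 31 + 30 + 31 + 31 + 28 + 31 + 30 + 31 + 30 + 31 + 31 + 30 + 31 + 30 + 31 + 31 = 1269.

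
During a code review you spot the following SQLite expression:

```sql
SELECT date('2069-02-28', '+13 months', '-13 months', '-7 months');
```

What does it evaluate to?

2068-07-28

Adding +13 months to 2069-02-28 gives 2070-03-28.
Adding -13 months to 2070-03-28 gives 2069-02-28.
Adding -7 months to 2069-02-28 gives 2068-07-28.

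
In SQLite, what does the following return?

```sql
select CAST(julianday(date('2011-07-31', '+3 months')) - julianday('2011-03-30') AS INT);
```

Adding +3 months to 2011-07-31 gives 2011-10-31.
1 day remains in March 2011 after the 30th (31 − 30).
Full months from April 2011 through September 2011 contribute their day counts.
Then 31 days into October 2011.
Total: 1 + 30 + 31 + 30 + 31 + 31 + 30 + 31 = 215.

215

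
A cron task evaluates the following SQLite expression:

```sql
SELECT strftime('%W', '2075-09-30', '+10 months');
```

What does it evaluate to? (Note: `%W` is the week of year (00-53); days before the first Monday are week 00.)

30

First apply '+10 months': 2075-09-30 → 2076-07-30.
2076-07-30 is a Thursday. SQLite's %W counts Mondays since the year started; the result is 30.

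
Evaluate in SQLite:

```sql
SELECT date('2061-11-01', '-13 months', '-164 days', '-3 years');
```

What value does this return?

2057-04-20

Adding -13 months to 2061-11-01 gives 2060-10-01.
Applying '-164 days' to 2060-10-01: counting 164 days back gives 2060-04-20.
Adding -3 years to 2060-04-20 gives 2057-04-20.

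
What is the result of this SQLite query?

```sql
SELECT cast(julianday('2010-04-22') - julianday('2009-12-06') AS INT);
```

25 days remain in December 2009 after the 6th (31 − 6).
January 2010: 31 days.
February 2010: 28 days.
March 2010: 31 days.
Then 22 days into April 2010.
Total: 25 + 31 + 28 + 31 + 22 = 137.

137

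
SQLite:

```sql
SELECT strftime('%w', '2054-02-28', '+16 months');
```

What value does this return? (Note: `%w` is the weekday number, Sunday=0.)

1

First apply '+16 months': 2054-02-28 → 2055-06-28.
2055-06-28 is a Monday; with Sunday=0 that is 1.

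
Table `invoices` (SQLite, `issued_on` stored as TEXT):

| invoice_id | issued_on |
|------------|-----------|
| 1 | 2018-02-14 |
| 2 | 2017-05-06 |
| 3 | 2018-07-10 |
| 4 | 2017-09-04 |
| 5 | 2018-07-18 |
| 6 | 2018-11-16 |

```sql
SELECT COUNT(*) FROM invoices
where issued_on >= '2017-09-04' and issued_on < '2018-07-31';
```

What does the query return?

4

Rows in [2017-09-04, 2018-07-31): 2018-02-14, 2018-07-10, 2017-09-04, 2018-07-18 → 4 rows.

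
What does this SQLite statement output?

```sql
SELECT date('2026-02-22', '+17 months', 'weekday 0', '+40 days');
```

2027-09-03

Adding +17 months to 2026-02-22 gives 2027-07-22.
`weekday 0` advances to the next Sunday; 2027-07-22 is a Thursday, so it moves forward to 2027-07-25.
July 2027 has 31 days; 6 remain after the 25th, so 7 days reach 2027-08-01.
August 2027 has 31 days; 30 remain after the 1st, so 31 days reach 2027-09-01.
Advancing 2 more days within September lands on 2027-09-03.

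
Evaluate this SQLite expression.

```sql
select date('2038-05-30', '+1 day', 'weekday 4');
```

Advancing 1 more day within May lands on 2038-05-31.
`weekday 4` advances to the next Thursday; 2038-05-31 is a Monday, so it moves forward to 2038-06-03.

2038-06-03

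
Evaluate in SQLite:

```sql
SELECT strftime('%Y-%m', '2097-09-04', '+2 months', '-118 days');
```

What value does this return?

First apply '+2 months', '-118 days': 2097-09-04 → 2097-07-09.
`%Y-%m` extracts the year-month: 2097-07.

2097-07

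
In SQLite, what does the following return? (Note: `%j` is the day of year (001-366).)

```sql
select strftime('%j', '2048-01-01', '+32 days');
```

033

First apply '+32 days': 2048-01-01 → 2048-02-02.
Day-of-year for 2048-02-02: days since 2048-01-01 inclusive = 33, zero-padded to 033.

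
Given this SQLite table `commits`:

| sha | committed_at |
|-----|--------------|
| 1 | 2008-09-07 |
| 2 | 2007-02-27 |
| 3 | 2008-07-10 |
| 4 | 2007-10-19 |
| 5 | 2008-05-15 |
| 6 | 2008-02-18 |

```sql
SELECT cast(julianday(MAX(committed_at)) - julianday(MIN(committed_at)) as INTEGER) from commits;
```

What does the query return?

MIN = 2007-02-27, MAX = 2008-09-07.
1 day remains in February 2007 after the 27th (28 − 27).
Full months from March 2007 through August 2008 contribute their day counts.
Then 7 days into September 2008.
Total: 1 + 31 + 30 + 31 + 30 + 31 + 31 + 30 + 31 + 30 + 31 + 31 + 29 + 31 + 30 + 31 + 30 + 31 + 31 + 7 = 558.

558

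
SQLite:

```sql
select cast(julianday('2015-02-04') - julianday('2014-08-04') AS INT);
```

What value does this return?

27 days remain in August 2014 after the 4th (31 − 4).
September 2014: 30 days.
October 2014: 31 days.
November 2014: 30 days.
December 2014: 31 days.
January 2015: 31 days.
Then 4 days into February 2015.
Total: 27 + 30 + 31 + 30 + 31 + 31 + 4 = 184.

184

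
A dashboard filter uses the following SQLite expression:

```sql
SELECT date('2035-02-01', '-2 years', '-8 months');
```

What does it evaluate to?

Adding -2 years to 2035-02-01 gives 2033-02-01.
Adding -8 months to 2033-02-01 gives 2032-06-01.

2032-06-01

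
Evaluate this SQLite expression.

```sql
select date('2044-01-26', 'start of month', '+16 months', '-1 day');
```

2045-04-30

`start of month` rewinds 2044-01-26 to 2044-01-01.
Adding +16 months to 2044-01-01 gives 2045-05-01.
Going back 1 day from 2045-05-01 reaches 2045-04-30 (last day of April, 30 days).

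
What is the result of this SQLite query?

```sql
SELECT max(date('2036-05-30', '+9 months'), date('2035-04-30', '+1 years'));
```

date('2036-05-30', '+9 months') → 2037-03-02.
date('2035-04-30', '+1 years') → 2036-04-30.
Later of the two is 2037-03-02.

2037-03-02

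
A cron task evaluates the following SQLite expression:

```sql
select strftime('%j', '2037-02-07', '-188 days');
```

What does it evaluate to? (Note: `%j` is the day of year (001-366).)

216

First apply '-188 days': 2037-02-07 → 2036-08-03.
Day-of-year for 2036-08-03: days since 2036-01-01 inclusive = 216, zero-padded to 216.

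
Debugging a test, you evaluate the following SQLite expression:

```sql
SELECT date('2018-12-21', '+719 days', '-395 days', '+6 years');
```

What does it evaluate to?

Applying '+719 days' to 2018-12-21: counting 719 days forward gives 2020-12-09.
Applying '-395 days' to 2020-12-09: counting 395 days back gives 2019-11-10.
Adding +6 years to 2019-11-10 gives 2025-11-10.

2025-11-10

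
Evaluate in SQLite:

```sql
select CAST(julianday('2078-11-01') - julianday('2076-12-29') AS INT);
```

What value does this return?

2 days remain in December 2076 after the 29th (31 − 29).
Full months from January 2077 through October 2078 contribute their day counts.
Then 1 day into November 2078.
Total: 2 + 31 + 28 + 31 + 30 + 31 + 30 + 31 + 31 + 30 + 31 + 30 + 31 + 31 + 28 + 31 + 30 + 31 + 30 + 31 + 31 + 30 + 31 + 1 = 672.

672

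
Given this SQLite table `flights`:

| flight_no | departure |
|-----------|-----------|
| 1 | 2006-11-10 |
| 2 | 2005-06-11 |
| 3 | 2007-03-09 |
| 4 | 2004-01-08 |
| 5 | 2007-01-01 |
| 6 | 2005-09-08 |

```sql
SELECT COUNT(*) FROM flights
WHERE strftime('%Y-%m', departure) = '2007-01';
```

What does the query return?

1

Rows with year-month 2007-01: 2007-01-01 → 1.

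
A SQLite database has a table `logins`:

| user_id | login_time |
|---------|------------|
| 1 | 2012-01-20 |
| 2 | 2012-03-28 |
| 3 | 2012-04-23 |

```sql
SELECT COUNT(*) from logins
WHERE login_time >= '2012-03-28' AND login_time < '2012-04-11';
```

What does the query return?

1

Rows in [2012-03-28, 2012-04-11): 2012-03-28 → 1 row.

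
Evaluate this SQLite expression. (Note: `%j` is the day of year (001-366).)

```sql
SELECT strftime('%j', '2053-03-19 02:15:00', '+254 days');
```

First apply '+254 days': 2053-03-19 02:15:00 → 2053-11-28 02:15:00.
Day-of-year for 2053-11-28: days since 2053-01-01 inclusive = 332, zero-padded to 332.

332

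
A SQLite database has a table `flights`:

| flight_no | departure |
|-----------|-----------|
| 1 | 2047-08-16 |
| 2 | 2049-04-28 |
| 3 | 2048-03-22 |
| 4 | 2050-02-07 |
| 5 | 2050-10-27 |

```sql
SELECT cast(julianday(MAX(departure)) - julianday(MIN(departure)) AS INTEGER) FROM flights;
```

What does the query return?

MIN = 2047-08-16, MAX = 2050-10-27.
15 days remain in August 2047 after the 16th (31 − 16).
Full months from September 2047 through September 2050 contribute their day counts.
Then 27 days into October 2050.
Total: 15 + 30 + 31 + 30 + 31 + 31 + 29 + 31 + 30 + 31 + 30 + 31 + 31 + 30 + 31 + 30 + 31 + 31 + 28 + 31 + 30 + 31 + 30 + 31 + 31 + 30 + 31 + 30 + 31 + 31 + 28 + 31 + 30 + 31 + 30 + 31 + 31 + 30 + 27 = 1168.

1168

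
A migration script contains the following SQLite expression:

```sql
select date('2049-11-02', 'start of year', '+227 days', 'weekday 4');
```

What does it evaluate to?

2049-08-19

`start of year` rewinds 2049-11-02 to 2049-01-01.
Applying '+227 days' to 2049-01-01: counting 227 days forward gives 2049-08-16.
`weekday 4` advances to the next Thursday; 2049-08-16 is a Monday, so it moves forward to 2049-08-19.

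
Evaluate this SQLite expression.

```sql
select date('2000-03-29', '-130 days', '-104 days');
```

Applying '-130 days' to 2000-03-29: counting 130 days back gives 1999-11-20.
Applying '-104 days' to 1999-11-20: counting 104 days back gives 1999-08-08.

1999-08-08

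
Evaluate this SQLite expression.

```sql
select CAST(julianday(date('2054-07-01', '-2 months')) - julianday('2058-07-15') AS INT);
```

-1536

Adding -2 months to 2054-07-01 gives 2054-05-01.
30 days remain in May 2054 after the 1st (31 − 1).
Full months from June 2054 through June 2058 contribute their day counts.
Then 15 days into July 2058.
Total: 30 + 30 + 31 + 31 + 30 + 31 + 30 + 31 + 31 + 28 + 31 + 30 + 31 + 30 + 31 + 31 + 30 + 31 + 30 + 31 + 31 + 29 + 31 + 30 + 31 + 30 + 31 + 31 + 30 + 31 + 30 + 31 + 31 + 28 + 31 + 30 + 31 + 30 + 31 + 31 + 30 + 31 + 30 + 31 + 31 + 28 + 31 + 30 + 31 + 30 + 15 = 1536.
The subtraction is earlier − later, so the result is −1536 → -1536.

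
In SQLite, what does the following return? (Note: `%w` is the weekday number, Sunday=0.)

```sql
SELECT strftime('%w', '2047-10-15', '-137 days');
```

5

First apply '-137 days': 2047-10-15 → 2047-05-31.
2047-05-31 is a Friday; with Sunday=0 that is 5.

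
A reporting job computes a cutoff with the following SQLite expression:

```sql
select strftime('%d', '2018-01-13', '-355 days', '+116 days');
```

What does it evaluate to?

19

First apply '-355 days', '+116 days': 2018-01-13 → 2017-05-19.
`%d` extracts the 2-digit day of month: 19.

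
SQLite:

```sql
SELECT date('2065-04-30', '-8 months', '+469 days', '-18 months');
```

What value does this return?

Adding -8 months to 2065-04-30 gives 2064-08-30.
Applying '+469 days' to 2064-08-30: counting 469 days forward gives 2065-12-12.
Adding -18 months to 2065-12-12 gives 2064-06-12.

2064-06-12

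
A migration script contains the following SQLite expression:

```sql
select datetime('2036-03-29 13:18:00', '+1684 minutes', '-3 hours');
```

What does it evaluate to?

2036-03-30 14:22:00

1684 minutes = 28h 4m; +1684 minutes from 2036-03-29 13:18:00 is 2036-03-30 17:22:00 (crosses midnight).
-3 hours from 2036-03-30 17:22:00 is 2036-03-30 14:22:00.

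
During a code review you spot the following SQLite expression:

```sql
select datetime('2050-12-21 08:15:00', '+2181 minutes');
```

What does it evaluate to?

2181 minutes = 36h 21m; +2181 minutes from 2050-12-21 08:15:00 is 2050-12-22 20:36:00 (crosses midnight).

2050-12-22 20:36:00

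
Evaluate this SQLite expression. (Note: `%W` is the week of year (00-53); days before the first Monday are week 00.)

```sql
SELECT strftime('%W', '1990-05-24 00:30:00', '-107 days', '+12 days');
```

07

First apply '-107 days', '+12 days': 1990-05-24 00:30:00 → 1990-02-18 00:30:00.
1990-02-18 is a Sunday. SQLite's %W counts Mondays since the year started; the result is 07.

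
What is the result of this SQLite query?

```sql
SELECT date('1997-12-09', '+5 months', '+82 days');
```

Adding +5 months to 1997-12-09 gives 1998-05-09.
Applying '+82 days' to 1998-05-09: counting 82 days forward gives 1998-07-30.

1998-07-30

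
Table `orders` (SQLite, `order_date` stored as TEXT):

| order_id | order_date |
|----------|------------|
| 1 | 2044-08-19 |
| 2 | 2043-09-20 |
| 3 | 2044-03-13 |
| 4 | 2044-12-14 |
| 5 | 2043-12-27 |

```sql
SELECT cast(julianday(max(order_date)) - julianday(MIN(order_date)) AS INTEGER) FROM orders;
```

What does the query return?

451

MIN = 2043-09-20, MAX = 2044-12-14.
10 days remain in September 2043 after the 20th (30 − 20).
Full months from October 2043 through November 2044 contribute their day counts.
Then 14 days into December 2044.
Total: 10 + 31 + 30 + 31 + 31 + 29 + 31 + 30 + 31 + 30 + 31 + 31 + 30 + 31 + 30 + 14 = 451.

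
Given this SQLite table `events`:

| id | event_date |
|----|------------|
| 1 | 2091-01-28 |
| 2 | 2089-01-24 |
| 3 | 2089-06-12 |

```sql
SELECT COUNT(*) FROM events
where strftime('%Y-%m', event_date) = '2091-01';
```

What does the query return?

Rows with year-month 2091-01: 2091-01-28 → 1.

1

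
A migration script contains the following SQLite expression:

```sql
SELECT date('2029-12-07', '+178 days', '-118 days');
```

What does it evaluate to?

2030-02-05

Applying '+178 days' to 2029-12-07: counting 178 days forward gives 2030-06-03.
Applying '-118 days' to 2030-06-03: counting 118 days back gives 2030-02-05.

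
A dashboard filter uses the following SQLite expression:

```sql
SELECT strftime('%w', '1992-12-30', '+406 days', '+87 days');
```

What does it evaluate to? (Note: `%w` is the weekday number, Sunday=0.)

First apply '+406 days', '+87 days': 1992-12-30 → 1994-05-07.
1994-05-07 is a Saturday; with Sunday=0 that is 6.

6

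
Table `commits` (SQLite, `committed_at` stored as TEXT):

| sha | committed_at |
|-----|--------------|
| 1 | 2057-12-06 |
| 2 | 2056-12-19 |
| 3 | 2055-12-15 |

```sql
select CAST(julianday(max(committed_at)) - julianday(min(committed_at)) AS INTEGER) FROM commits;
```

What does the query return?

MIN = 2055-12-15, MAX = 2057-12-06.
16 days remain in December 2055 after the 15th (31 − 15).
Full months from January 2056 through November 2057 contribute their day counts.
Then 6 days into December 2057.
Total: 16 + 31 + 29 + 31 + 30 + 31 + 30 + 31 + 31 + 30 + 31 + 30 + 31 + 31 + 28 + 31 + 30 + 31 + 30 + 31 + 31 + 30 + 31 + 30 + 6 = 722.

722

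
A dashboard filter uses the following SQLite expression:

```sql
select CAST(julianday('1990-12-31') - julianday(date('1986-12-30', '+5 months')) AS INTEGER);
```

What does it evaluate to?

Adding +5 months to 1986-12-30 gives 1987-05-30.
1 day remains in May 1987 after the 30th (31 − 30).
Full months from June 1987 through November 1990 contribute their day counts.
Then 31 days into December 1990.
Total: 1 + 30 + 31 + 31 + 30 + 31 + 30 + 31 + 31 + 29 + 31 + 30 + 31 + 30 + 31 + 31 + 30 + 31 + 30 + 31 + 31 + 28 + 31 + 30 + 31 + 30 + 31 + 31 + 30 + 31 + 30 + 31 + 31 + 28 + 31 + 30 + 31 + 30 + 31 + 31 + 30 + 31 + 30 + 31 = 1311.

1311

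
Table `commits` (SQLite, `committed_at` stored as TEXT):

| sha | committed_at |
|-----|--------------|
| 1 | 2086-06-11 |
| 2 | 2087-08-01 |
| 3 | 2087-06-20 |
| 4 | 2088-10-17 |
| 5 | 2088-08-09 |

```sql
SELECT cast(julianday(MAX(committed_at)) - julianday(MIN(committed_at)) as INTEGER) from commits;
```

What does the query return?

MIN = 2086-06-11, MAX = 2088-10-17.
19 days remain in June 2086 after the 11th (30 − 11).
Full months from July 2086 through September 2088 contribute their day counts.
Then 17 days into October 2088.
Total: 19 + 31 + 31 + 30 + 31 + 30 + 31 + 31 + 28 + 31 + 30 + 31 + 30 + 31 + 31 + 30 + 31 + 30 + 31 + 31 + 29 + 31 + 30 + 31 + 30 + 31 + 31 + 30 + 17 = 859.

859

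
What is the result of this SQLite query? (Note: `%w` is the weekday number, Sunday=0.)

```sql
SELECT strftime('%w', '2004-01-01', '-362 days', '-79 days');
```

First apply '-362 days', '-79 days': 2004-01-01 → 2002-10-17.
2002-10-17 is a Thursday; with Sunday=0 that is 4.

4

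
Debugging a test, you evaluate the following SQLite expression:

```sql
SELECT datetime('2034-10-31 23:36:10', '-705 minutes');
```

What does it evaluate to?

2034-10-31 11:51:10

705 minutes = 11h 45m; -705 minutes from 2034-10-31 23:36:10 is 2034-10-31 11:51:10.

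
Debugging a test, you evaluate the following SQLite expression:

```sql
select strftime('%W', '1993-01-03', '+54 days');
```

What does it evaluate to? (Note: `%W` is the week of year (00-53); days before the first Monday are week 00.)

08

First apply '+54 days': 1993-01-03 → 1993-02-26.
1993-02-26 is a Friday. SQLite's %W counts Mondays since the year started; the result is 08.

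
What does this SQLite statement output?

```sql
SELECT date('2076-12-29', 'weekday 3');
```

`weekday 3` advances to the next Wednesday; 2076-12-29 is a Tuesday, so it moves forward to 2076-12-30.

2076-12-30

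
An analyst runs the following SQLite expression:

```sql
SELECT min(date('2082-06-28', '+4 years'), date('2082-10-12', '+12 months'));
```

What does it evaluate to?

2083-10-12

date('2082-06-28', '+4 years') → 2086-06-28.
date('2082-10-12', '+12 months') → 2083-10-12.
Earlier of the two is 2083-10-12.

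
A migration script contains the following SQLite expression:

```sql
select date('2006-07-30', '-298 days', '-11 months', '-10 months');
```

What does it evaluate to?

2004-01-05

Applying '-298 days' to 2006-07-30: counting 298 days back gives 2005-10-05.
Adding -11 months to 2005-10-05 gives 2004-11-05.
Adding -10 months to 2004-11-05 gives 2004-01-05.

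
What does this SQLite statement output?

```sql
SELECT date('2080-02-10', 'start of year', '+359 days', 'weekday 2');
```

`start of year` rewinds 2080-02-10 to 2080-01-01.
Applying '+359 days' to 2080-01-01: counting 359 days forward gives 2080-12-25.
`weekday 2` advances to the next Tuesday; 2080-12-25 is a Wednesday, so it moves forward to 2080-12-31.

2080-12-31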